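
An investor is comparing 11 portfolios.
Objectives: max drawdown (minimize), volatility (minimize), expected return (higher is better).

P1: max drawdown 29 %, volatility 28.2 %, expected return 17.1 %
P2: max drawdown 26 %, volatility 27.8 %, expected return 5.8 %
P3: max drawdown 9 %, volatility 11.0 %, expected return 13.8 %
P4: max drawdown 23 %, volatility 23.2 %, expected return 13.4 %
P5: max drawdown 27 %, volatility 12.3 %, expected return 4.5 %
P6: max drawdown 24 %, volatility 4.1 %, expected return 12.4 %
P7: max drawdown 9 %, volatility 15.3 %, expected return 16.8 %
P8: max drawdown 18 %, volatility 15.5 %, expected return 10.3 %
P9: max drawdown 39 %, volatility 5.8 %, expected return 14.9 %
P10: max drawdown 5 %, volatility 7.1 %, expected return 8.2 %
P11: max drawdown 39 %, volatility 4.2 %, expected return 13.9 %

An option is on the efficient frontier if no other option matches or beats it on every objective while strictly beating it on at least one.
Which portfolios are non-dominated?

P1, P3, P6, P7, P9, P10, P11

P1: not dominated (best expected return).
P2: dominated by P3 (max drawdown 9≤26, volatility 11.0≤27.8, expected return 13.8≥5.8).
P3: not dominated.
P4: dominated by P3 (max drawdown 9≤23, volatility 11.0≤23.2, expected return 13.8≥13.4).
P5: dominated by P3 (max drawdown 9≤27, volatility 11.0≤12.3, expected return 13.8≥4.5).
P6: not dominated (best volatility).
P7: not dominated.
P8: dominated by P3 (max drawdown 9≤18, volatility 11.0≤15.5, expected return 13.8≥10.3).
P9: not dominated.
P10: not dominated (best max drawdown).
P11: not dominated.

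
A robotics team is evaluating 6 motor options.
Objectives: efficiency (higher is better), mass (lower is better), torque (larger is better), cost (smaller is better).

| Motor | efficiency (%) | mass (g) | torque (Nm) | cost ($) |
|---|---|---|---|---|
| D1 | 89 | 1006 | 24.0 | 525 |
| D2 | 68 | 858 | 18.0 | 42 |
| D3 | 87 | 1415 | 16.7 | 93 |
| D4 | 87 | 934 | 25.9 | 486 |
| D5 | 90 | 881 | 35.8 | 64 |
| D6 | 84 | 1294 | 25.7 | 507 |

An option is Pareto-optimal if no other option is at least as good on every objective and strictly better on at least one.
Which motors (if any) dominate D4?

D5

D5: efficiency 90≥87, mass 881≤934, torque 35.8≥25.9, cost 64≤486 — dominates D4.
Others (D1, D2, D3, D6) are each worse than D4 on at least one objective.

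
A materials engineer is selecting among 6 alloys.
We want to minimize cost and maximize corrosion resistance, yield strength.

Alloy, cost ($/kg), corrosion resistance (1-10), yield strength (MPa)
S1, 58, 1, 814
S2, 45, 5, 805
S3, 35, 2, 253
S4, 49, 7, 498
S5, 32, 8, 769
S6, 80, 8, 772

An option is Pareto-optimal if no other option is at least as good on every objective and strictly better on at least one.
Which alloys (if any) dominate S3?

S5

S5: cost 32≤35, corrosion resistance 8≥2, yield strength 769≥253 — dominates S3.
Others (S1, S2, S4, S6) are each worse than S3 on at least one objective.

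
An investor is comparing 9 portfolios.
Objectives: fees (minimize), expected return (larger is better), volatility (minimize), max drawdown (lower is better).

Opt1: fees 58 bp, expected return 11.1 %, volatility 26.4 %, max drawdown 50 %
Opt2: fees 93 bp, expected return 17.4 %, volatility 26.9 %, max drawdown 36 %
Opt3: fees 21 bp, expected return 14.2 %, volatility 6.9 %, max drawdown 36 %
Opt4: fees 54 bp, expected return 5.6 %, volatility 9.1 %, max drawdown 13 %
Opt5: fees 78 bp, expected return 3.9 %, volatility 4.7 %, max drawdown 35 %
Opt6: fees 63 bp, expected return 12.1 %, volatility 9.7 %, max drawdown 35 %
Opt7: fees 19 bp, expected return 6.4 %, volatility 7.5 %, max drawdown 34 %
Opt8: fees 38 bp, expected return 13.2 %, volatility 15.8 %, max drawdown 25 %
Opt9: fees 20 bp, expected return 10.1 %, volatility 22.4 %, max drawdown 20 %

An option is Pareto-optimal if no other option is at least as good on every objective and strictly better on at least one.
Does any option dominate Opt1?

Yes

Opt3 vs Opt1: fees 21≤58, expected return 14.2≥11.1, volatility 6.9≤26.4, max drawdown 36≤50 — Opt3 is at least as good on every objective and strictly better on at least one, so Opt3 dominates Opt1.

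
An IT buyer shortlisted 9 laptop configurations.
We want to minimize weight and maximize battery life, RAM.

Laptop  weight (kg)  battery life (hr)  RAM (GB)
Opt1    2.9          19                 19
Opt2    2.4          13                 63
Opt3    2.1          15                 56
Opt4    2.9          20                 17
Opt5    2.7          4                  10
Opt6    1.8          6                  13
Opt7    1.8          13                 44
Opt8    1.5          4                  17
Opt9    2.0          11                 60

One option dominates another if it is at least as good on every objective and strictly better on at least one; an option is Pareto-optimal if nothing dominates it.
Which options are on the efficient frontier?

Opt1, Opt2, Opt3, Opt4, Opt7, Opt8, Opt9

Opt1: not dominated.
Opt2: not dominated (best RAM).
Opt3: not dominated.
Opt4: not dominated (best battery life).
Opt5: dominated by Opt2 (weight 2.4≤2.7, battery life 13≥4, RAM 63≥10).
Opt6: dominated by Opt7 (weight 1.8≤1.8, battery life 13≥6, RAM 44≥13).
Opt7: not dominated.
Opt8: not dominated (best weight).
Opt9: not dominated.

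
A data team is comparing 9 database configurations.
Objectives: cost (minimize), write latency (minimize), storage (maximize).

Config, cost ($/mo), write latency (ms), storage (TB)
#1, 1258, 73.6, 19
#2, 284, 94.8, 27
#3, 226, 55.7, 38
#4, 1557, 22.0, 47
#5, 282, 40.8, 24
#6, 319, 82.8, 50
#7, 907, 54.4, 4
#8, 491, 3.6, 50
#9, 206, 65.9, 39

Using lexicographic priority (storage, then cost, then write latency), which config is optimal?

#6

First maximize storage: best is 50, kept {#6, #8}.
Then minimize cost: best is 319, kept {#6}.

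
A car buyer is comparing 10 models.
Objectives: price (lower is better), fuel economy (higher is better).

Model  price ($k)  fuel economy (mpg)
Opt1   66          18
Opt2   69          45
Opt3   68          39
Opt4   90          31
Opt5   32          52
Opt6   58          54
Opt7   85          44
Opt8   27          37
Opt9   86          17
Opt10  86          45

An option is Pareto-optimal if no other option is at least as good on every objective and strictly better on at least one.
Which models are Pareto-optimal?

Opt1: dominated by Opt5 (price 32≤66, fuel economy 52≥18).
Opt2: dominated by Opt5 (price 32≤69, fuel economy 52≥45).
Opt3: dominated by Opt5 (price 32≤68, fuel economy 52≥39).
Opt4: dominated by Opt2 (price 69≤90, fuel economy 45≥31).
Opt5: not dominated.
Opt6: not dominated (best fuel economy).
Opt7: dominated by Opt2 (price 69≤85, fuel economy 45≥44).
Opt8: not dominated (best price).
Opt9: dominated by Opt1 (price 66≤86, fuel economy 18≥17).
Opt10: dominated by Opt2 (price 69≤86, fuel economy 45≥45).

Opt5, Opt6, Opt8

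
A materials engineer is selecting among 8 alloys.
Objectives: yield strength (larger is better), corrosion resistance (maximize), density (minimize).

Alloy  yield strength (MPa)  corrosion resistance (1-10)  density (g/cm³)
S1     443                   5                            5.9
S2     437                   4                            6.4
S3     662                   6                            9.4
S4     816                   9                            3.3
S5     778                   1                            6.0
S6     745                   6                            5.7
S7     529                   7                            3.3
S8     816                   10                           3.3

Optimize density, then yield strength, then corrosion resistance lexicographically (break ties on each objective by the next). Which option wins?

S8

First minimize density: best is 3.3, kept {S4, S7, S8}.
Then maximize yield strength: best is 816, kept {S4, S8}.
Then maximize corrosion resistance: best is 10, kept {S8}.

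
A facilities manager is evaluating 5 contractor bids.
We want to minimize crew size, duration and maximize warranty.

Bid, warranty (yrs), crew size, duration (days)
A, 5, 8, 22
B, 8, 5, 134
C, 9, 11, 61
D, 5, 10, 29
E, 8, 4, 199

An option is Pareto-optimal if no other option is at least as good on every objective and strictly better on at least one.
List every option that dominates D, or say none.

A: warranty 5≥5, crew size 8≤10, duration 22≤29 — dominates D.
Others (B, C, E) are each worse than D on at least one objective.

A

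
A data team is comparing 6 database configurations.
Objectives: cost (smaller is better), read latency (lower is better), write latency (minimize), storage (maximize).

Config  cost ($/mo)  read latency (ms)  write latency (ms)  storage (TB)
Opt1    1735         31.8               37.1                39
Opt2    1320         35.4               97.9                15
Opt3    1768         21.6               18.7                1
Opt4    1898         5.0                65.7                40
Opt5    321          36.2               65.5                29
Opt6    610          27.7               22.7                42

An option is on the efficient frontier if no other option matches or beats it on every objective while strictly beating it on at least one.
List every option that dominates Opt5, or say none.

none

Opt1: worse on cost (1735 vs 321).
Opt2: worse on cost (1320 vs 321).
Opt3: worse on cost (1768 vs 321).
Opt4: worse on cost (1898 vs 321).
Opt6: worse on cost (610 vs 321).
No option dominates Opt5.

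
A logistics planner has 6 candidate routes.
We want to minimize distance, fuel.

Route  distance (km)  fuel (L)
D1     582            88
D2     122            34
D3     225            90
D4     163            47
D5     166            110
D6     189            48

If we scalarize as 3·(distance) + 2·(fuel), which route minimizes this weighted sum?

D1: 3·582 + 2·88 = 1922
D2: 3·122 + 2·34 = 434
D3: 3·225 + 2·90 = 855
D4: 3·163 + 2·47 = 583
D5: 3·166 + 2·110 = 718
D6: 3·189 + 2·48 = 663
Lowest: D2 at 434.

D2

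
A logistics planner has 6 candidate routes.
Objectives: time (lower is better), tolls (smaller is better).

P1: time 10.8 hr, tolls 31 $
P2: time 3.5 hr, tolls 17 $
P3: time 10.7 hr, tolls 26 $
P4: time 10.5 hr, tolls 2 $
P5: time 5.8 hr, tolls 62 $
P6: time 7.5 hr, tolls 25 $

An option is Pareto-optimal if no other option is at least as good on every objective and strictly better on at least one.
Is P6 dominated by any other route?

Yes

P2 vs P6: time 3.5≤7.5, tolls 17≤25 — P2 is at least as good on every objective and strictly better on at least one, so P2 dominates P6.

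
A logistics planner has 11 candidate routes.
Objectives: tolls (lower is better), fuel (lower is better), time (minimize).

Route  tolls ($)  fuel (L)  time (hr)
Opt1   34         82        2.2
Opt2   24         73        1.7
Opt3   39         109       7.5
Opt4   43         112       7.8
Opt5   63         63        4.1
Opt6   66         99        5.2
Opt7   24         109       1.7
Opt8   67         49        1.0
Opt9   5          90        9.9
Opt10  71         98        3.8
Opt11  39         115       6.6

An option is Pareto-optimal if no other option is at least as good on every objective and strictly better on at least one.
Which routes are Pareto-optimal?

Opt2, Opt5, Opt8, Opt9

Opt1: dominated by Opt2 (tolls 24≤34, fuel 73≤82, time 1.7≤2.2).
Opt2: not dominated.
Opt3: dominated by Opt1 (tolls 34≤39, fuel 82≤109, time 2.2≤7.5).
Opt4: dominated by Opt1 (tolls 34≤43, fuel 82≤112, time 2.2≤7.8).
Opt5: not dominated.
Opt6: dominated by Opt1 (tolls 34≤66, fuel 82≤99, time 2.2≤5.2).
Opt7: dominated by Opt2 (tolls 24≤24, fuel 73≤109, time 1.7≤1.7).
Opt8: not dominated (best fuel).
Opt9: not dominated (best tolls).
Opt10: dominated by Opt1 (tolls 34≤71, fuel 82≤98, time 2.2≤3.8).
Opt11: dominated by Opt1 (tolls 34≤39, fuel 82≤115, time 2.2≤6.6).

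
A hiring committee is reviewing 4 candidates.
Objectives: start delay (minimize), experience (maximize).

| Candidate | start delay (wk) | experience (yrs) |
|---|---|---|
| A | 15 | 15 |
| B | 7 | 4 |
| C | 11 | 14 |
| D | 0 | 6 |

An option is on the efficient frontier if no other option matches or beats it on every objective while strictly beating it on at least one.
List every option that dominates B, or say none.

D: start delay 0≤7, experience 6≥4 — dominates B.
Others (A, C) are each worse than B on at least one objective.

D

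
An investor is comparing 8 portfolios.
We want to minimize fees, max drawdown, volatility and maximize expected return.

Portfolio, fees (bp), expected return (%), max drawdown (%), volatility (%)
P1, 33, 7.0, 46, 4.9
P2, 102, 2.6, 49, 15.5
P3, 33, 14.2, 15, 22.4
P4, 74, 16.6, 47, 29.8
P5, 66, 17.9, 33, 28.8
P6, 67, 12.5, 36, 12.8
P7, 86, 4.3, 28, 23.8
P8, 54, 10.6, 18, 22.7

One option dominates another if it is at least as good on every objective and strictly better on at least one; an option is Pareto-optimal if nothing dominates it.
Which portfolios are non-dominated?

P1, P3, P5, P6

P1: not dominated (best volatility).
P2: dominated by P1 (fees 33≤102, expected return 7.0≥2.6, max drawdown 46≤49, volatility 4.9≤15.5).
P3: not dominated (best max drawdown).
P4: dominated by P5 (fees 66≤74, expected return 17.9≥16.6, max drawdown 33≤47, volatility 28.8≤29.8).
P5: not dominated (best expected return).
P6: not dominated.
P7: dominated by P3 (fees 33≤86, expected return 14.2≥4.3, max drawdown 15≤28, volatility 22.4≤23.8).
P8: dominated by P3 (fees 33≤54, expected return 14.2≥10.6, max drawdown 15≤18, volatility 22.4≤22.7).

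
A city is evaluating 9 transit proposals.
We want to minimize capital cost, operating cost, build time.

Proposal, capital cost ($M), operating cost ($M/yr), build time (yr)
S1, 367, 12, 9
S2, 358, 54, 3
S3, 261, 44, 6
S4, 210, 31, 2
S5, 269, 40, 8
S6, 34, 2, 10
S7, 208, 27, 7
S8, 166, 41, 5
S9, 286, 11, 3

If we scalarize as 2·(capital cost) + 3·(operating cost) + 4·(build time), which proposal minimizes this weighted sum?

S6

S1: 2·367 + 3·12 + 4·9 = 806
S2: 2·358 + 3·54 + 4·3 = 890
S3: 2·261 + 3·44 + 4·6 = 678
S4: 2·210 + 3·31 + 4·2 = 521
S5: 2·269 + 3·40 + 4·8 = 690
S6: 2·34 + 3·2 + 4·10 = 114
S7: 2·208 + 3·27 + 4·7 = 525
S8: 2·166 + 3·41 + 4·5 = 475
S9: 2·286 + 3·11 + 4·3 = 617
Lowest: S6 at 114.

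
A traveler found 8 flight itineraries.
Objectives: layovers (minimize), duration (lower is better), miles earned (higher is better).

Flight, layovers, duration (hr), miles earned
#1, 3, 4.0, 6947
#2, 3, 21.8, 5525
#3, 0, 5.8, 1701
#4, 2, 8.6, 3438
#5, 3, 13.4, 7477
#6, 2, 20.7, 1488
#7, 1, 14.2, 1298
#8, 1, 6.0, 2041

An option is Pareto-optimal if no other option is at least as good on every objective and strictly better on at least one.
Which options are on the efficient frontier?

#1: not dominated (best duration).
#2: dominated by #1 (layovers 3≤3, duration 4.0≤21.8, miles earned 6947≥5525).
#3: not dominated (best layovers).
#4: not dominated.
#5: not dominated (best miles earned).
#6: dominated by #3 (layovers 0≤2, duration 5.8≤20.7, miles earned 1701≥1488).
#7: dominated by #3 (layovers 0≤1, duration 5.8≤14.2, miles earned 1701≥1298).
#8: not dominated.

#1, #3, #4, #5, #8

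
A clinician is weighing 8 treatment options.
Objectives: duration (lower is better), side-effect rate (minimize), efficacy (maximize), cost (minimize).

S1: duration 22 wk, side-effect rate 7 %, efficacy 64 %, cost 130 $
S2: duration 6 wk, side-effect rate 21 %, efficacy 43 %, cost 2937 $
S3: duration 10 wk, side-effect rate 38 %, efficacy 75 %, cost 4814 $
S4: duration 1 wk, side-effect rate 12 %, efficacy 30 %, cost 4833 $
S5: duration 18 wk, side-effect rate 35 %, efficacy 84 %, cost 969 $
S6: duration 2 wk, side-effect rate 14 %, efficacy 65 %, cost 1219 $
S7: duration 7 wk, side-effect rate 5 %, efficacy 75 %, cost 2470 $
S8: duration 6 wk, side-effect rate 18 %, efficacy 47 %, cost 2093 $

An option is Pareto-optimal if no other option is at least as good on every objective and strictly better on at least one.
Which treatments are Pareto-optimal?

S1, S4, S5, S6, S7

S1: not dominated (best cost).
S2: dominated by S6 (duration 2≤6, side-effect rate 14≤21, efficacy 65≥43, cost 1219≤2937).
S3: dominated by S7 (duration 7≤10, side-effect rate 5≤38, efficacy 75≥75, cost 2470≤4814).
S4: not dominated (best duration).
S5: not dominated (best efficacy).
S6: not dominated.
S7: not dominated (best side-effect rate).
S8: dominated by S6 (duration 2≤6, side-effect rate 14≤18, efficacy 65≥47, cost 1219≤2093).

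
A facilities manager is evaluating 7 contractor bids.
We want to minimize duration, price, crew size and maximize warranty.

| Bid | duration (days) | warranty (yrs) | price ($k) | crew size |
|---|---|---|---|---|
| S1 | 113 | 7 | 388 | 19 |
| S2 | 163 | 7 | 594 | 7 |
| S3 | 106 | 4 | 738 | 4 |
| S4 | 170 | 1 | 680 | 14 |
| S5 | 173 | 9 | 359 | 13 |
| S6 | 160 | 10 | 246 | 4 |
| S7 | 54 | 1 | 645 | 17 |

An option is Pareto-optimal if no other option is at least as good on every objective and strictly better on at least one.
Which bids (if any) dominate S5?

S6

S6: duration 160≤173, warranty 10≥9, price 246≤359, crew size 4≤13 — dominates S5.
Others (S1, S2, S3, S4, S7) are each worse than S5 on at least one objective.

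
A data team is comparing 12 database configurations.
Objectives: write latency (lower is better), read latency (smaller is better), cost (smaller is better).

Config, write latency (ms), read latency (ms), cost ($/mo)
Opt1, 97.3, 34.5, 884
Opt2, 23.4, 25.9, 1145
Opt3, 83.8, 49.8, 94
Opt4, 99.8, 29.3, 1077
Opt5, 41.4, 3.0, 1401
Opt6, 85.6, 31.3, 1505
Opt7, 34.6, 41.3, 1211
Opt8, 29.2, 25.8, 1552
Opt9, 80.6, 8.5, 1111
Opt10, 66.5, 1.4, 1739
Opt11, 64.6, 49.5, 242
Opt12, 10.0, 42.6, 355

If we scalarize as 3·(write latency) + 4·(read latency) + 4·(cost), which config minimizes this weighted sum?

Opt1: 3·97.3 + 4·34.5 + 4·884 = 3965.9
Opt2: 3·23.4 + 4·25.9 + 4·1145 = 4753.8
Opt3: 3·83.8 + 4·49.8 + 4·94 = 826.6
Opt4: 3·99.8 + 4·29.3 + 4·1077 = 4724.6
Opt5: 3·41.4 + 4·3.0 + 4·1401 = 5740.2
Opt6: 3·85.6 + 4·31.3 + 4·1505 = 6402.0
Opt7: 3·34.6 + 4·41.3 + 4·1211 = 5113.0
Opt8: 3·29.2 + 4·25.8 + 4·1552 = 6398.8
Opt9: 3·80.6 + 4·8.5 + 4·1111 = 4719.8
Opt10: 3·66.5 + 4·1.4 + 4·1739 = 7161.1
Opt11: 3·64.6 + 4·49.5 + 4·242 = 1359.8
Opt12: 3·10.0 + 4·42.6 + 4·355 = 1620.4
Lowest: Opt3 at 826.6.

Opt3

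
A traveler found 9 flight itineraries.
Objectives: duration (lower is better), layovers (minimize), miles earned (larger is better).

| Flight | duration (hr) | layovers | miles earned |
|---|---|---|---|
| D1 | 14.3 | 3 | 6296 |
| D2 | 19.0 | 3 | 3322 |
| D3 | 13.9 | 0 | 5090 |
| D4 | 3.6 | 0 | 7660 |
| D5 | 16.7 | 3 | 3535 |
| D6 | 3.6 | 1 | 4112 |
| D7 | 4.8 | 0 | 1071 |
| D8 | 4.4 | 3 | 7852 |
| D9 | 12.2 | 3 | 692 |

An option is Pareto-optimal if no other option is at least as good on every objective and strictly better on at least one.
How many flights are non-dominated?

2

D1: dominated by D4 (duration 3.6≤14.3, layovers 0≤3, miles earned 7660≥6296).
D2: dominated by D1 (duration 14.3≤19.0, layovers 3≤3, miles earned 6296≥3322).
D3: dominated by D4 (duration 3.6≤13.9, layovers 0≤0, miles earned 7660≥5090).
D4: not dominated.
D5: dominated by D1 (duration 14.3≤16.7, layovers 3≤3, miles earned 6296≥3535).
D6: dominated by D4 (duration 3.6≤3.6, layovers 0≤1, miles earned 7660≥4112).
D7: dominated by D4 (duration 3.6≤4.8, layovers 0≤0, miles earned 7660≥1071).
D8: not dominated (best miles earned).
D9: dominated by D4 (duration 3.6≤12.2, layovers 0≤3, miles earned 7660≥692).
Pareto-optimal: D4, D8 → 2.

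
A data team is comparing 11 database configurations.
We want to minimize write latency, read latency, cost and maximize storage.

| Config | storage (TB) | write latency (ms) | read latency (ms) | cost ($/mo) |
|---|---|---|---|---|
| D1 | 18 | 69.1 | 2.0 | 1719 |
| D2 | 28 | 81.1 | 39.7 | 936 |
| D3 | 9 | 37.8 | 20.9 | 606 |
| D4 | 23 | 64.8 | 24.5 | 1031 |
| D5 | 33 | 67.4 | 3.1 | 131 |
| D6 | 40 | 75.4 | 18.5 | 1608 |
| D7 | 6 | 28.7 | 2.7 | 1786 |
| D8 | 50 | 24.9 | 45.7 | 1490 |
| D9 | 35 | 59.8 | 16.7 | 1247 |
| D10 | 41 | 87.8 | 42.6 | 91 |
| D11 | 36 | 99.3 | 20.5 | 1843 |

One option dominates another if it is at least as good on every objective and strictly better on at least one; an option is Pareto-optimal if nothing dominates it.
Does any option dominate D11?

D6 vs D11: storage 40≥36, write latency 75.4≤99.3, read latency 18.5≤20.5, cost 1608≤1843 — D6 is at least as good on every objective and strictly better on at least one, so D6 dominates D11.

Yes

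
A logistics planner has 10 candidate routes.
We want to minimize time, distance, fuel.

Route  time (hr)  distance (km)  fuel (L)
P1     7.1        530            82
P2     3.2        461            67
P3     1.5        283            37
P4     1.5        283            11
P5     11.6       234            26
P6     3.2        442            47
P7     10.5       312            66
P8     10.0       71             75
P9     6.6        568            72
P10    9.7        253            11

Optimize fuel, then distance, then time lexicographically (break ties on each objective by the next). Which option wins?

P10

First minimize fuel: best is 11, kept {P4, P10}.
Then minimize distance: best is 253, kept {P10}.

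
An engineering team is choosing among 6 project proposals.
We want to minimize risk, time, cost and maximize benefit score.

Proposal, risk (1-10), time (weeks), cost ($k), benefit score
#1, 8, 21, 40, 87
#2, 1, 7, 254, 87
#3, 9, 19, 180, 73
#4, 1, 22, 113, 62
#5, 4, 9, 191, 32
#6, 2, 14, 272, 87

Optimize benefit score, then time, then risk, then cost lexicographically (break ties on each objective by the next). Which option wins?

#2

First maximize benefit score: best is 87, kept {#1, #2, #6}.
Then minimize time: best is 7, kept {#2}.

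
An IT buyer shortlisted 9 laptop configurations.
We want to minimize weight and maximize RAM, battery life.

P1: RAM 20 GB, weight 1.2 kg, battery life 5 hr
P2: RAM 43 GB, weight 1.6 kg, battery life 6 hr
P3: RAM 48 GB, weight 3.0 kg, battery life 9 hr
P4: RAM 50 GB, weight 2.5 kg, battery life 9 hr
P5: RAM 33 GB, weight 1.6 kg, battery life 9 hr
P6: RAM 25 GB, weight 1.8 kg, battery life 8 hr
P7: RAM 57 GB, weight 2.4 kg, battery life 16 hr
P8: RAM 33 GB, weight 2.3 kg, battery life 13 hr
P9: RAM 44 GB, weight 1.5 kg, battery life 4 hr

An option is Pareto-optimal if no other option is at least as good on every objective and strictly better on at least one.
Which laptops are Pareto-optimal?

P1, P2, P5, P7, P8, P9

P1: not dominated (best weight).
P2: not dominated.
P3: dominated by P4 (RAM 50≥48, weight 2.5≤3.0, battery life 9≥9).
P4: dominated by P7 (RAM 57≥50, weight 2.4≤2.5, battery life 16≥9).
P5: not dominated.
P6: dominated by P5 (RAM 33≥25, weight 1.6≤1.8, battery life 9≥8).
P7: not dominated (best RAM).
P8: not dominated.
P9: not dominated.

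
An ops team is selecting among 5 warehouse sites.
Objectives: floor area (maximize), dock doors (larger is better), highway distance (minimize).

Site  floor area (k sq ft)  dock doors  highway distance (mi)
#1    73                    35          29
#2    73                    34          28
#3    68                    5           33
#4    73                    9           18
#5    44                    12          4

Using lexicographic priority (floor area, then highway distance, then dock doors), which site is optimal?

First maximize floor area: best is 73, kept {#1, #2, #4}.
Then minimize highway distance: best is 18, kept {#4}.

#4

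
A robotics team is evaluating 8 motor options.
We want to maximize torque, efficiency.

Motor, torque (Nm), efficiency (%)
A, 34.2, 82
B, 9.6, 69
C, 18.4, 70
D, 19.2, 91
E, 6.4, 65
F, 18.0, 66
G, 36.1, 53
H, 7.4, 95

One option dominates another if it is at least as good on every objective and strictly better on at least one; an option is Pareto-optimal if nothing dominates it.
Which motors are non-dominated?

A: not dominated.
B: dominated by A (torque 34.2≥9.6, efficiency 82≥69).
C: dominated by A (torque 34.2≥18.4, efficiency 82≥70).
D: not dominated.
E: dominated by A (torque 34.2≥6.4, efficiency 82≥65).
F: dominated by A (torque 34.2≥18.0, efficiency 82≥66).
G: not dominated (best torque).
H: not dominated (best efficiency).

A, D, G, H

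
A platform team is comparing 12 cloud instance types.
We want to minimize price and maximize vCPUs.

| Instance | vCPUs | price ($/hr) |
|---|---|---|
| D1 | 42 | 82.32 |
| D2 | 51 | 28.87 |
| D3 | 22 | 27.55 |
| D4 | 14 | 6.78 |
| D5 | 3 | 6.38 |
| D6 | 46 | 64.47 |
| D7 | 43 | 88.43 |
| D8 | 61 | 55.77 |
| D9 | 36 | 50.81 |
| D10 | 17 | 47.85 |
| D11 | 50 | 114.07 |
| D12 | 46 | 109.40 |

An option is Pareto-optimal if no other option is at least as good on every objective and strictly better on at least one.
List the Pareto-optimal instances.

D1: dominated by D2 (vCPUs 51≥42, price 28.87≤82.32).
D2: not dominated.
D3: not dominated.
D4: not dominated.
D5: not dominated (best price).
D6: dominated by D2 (vCPUs 51≥46, price 28.87≤64.47).
D7: dominated by D2 (vCPUs 51≥43, price 28.87≤88.43).
D8: not dominated (best vCPUs).
D9: dominated by D2 (vCPUs 51≥36, price 28.87≤50.81).
D10: dominated by D2 (vCPUs 51≥17, price 28.87≤47.85).
D11: dominated by D2 (vCPUs 51≥50, price 28.87≤114.07).
D12: dominated by D2 (vCPUs 51≥46, price 28.87≤109.40).

D2, D3, D4, D5, D8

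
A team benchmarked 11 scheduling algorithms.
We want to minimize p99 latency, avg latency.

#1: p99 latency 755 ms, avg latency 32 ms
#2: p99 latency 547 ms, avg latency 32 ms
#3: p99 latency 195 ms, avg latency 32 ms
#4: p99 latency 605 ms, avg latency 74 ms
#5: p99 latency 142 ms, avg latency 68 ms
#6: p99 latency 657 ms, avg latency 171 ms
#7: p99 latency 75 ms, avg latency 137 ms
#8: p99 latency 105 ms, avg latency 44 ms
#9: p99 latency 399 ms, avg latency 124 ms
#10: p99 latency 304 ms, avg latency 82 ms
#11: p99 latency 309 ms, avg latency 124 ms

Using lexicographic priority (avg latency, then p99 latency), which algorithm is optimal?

#3

First minimize avg latency: best is 32, kept {#1, #2, #3}.
Then minimize p99 latency: best is 195, kept {#3}.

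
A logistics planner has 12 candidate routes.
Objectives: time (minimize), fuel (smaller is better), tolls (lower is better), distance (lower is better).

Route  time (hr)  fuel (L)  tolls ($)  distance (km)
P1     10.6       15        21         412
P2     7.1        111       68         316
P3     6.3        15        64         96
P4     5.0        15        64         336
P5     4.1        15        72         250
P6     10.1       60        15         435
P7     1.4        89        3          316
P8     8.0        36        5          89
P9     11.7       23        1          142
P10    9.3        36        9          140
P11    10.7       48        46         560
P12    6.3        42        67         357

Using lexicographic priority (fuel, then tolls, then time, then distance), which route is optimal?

First minimize fuel: best is 15, kept {P1, P3, P4, P5}.
Then minimize tolls: best is 21, kept {P1}.

P1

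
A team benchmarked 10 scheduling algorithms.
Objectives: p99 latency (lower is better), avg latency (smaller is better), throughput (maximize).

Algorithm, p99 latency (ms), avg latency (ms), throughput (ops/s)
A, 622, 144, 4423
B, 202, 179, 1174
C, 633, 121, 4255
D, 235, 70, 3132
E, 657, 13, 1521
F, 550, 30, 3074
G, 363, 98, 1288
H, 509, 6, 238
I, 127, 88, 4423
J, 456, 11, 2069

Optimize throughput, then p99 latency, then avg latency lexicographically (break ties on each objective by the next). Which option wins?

I

First maximize throughput: best is 4423, kept {A, I}.
Then minimize p99 latency: best is 127, kept {I}.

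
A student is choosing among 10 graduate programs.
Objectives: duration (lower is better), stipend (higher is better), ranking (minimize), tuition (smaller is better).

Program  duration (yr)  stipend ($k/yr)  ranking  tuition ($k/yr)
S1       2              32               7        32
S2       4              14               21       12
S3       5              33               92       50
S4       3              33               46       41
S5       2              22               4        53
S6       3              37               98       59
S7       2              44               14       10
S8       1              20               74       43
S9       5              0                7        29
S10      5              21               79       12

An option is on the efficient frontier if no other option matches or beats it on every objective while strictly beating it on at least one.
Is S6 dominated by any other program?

Yes

S7 vs S6: duration 2≤3, stipend 44≥37, ranking 14≤98, tuition 10≤59 — S7 is at least as good on every objective and strictly better on at least one, so S7 dominates S6.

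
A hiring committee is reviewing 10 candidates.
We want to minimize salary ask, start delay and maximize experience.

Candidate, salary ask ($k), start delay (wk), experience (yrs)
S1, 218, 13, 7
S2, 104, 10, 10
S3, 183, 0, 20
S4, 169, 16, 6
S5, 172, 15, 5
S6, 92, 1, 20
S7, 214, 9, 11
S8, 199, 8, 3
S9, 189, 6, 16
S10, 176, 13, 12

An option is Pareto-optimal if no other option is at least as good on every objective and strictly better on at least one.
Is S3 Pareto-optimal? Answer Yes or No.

Yes

S1: worse on salary ask (218 vs 183).
S2: worse on start delay (10 vs 0).
S4: worse on start delay (16 vs 0).
S5: worse on start delay (15 vs 0).
S6: worse on start delay (1 vs 0).
S7: worse on salary ask (214 vs 183).
S8: worse on salary ask (199 vs 183).
S9: worse on salary ask (189 vs 183).
S10: worse on start delay (13 vs 0).
No option is at least as good as S3 on every objective and strictly better on one.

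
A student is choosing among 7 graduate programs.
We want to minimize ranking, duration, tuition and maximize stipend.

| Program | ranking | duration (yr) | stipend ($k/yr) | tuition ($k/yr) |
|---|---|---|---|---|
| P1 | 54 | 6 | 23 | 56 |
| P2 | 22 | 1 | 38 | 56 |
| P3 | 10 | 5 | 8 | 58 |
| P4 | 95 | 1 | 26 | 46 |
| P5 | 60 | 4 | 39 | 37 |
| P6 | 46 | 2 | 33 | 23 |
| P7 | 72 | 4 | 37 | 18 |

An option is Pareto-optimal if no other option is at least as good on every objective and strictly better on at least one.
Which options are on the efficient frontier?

P2, P3, P4, P5, P6, P7

P1: dominated by P2 (ranking 22≤54, duration 1≤6, stipend 38≥23, tuition 56≤56).
P2: not dominated.
P3: not dominated (best ranking).
P4: not dominated.
P5: not dominated (best stipend).
P6: not dominated.
P7: not dominated (best tuition).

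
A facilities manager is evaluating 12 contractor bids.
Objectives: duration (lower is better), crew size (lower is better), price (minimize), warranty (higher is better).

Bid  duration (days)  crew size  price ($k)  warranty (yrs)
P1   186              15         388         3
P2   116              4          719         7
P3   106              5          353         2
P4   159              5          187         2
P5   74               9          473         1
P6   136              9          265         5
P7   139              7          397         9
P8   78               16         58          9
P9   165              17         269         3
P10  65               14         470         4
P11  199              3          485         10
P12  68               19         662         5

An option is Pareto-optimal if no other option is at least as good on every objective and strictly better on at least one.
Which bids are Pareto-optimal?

P2, P3, P4, P5, P6, P7, P8, P10, P11, P12

P1: dominated by P6 (duration 136≤186, crew size 9≤15, price 265≤388, warranty 5≥3).
P2: not dominated.
P3: not dominated.
P4: not dominated.
P5: not dominated.
P6: not dominated.
P7: not dominated.
P8: not dominated (best price).
P9: dominated by P6 (duration 136≤165, crew size 9≤17, price 265≤269, warranty 5≥3).
P10: not dominated (best duration).
P11: not dominated (best crew size).
P12: not dominated.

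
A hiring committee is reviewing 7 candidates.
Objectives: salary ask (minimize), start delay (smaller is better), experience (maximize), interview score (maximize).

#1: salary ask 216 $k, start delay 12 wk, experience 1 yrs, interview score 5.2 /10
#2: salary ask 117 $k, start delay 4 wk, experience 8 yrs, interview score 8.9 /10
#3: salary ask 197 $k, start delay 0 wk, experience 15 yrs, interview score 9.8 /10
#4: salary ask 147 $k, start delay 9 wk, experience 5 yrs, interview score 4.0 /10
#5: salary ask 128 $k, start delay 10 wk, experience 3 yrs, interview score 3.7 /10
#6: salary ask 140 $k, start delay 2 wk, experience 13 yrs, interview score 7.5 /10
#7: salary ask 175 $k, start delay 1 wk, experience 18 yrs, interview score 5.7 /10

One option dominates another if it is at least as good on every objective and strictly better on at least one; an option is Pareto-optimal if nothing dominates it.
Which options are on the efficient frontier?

#2, #3, #6, #7

#1: dominated by #2 (salary ask 117≤216, start delay 4≤12, experience 8≥1, interview score 8.9≥5.2).
#2: not dominated (best salary ask).
#3: not dominated (best start delay).
#4: dominated by #2 (salary ask 117≤147, start delay 4≤9, experience 8≥5, interview score 8.9≥4.0).
#5: dominated by #2 (salary ask 117≤128, start delay 4≤10, experience 8≥3, interview score 8.9≥3.7).
#6: not dominated.
#7: not dominated (best experience).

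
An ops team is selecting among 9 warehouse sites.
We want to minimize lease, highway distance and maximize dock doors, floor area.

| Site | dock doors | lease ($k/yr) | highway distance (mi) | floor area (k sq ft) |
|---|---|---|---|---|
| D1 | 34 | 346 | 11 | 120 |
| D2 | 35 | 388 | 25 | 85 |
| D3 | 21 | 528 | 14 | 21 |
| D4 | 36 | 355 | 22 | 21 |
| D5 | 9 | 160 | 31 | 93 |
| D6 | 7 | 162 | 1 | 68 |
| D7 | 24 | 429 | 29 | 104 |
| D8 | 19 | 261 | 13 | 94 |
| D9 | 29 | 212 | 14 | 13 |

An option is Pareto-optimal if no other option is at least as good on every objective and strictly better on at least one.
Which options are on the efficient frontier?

D1, D2, D4, D5, D6, D8, D9

D1: not dominated (best floor area).
D2: not dominated.
D3: dominated by D1 (dock doors 34≥21, lease 346≤528, highway distance 11≤14, floor area 120≥21).
D4: not dominated (best dock doors).
D5: not dominated (best lease).
D6: not dominated (best highway distance).
D7: dominated by D1 (dock doors 34≥24, lease 346≤429, highway distance 11≤29, floor area 120≥104).
D8: not dominated.
D9: not dominated.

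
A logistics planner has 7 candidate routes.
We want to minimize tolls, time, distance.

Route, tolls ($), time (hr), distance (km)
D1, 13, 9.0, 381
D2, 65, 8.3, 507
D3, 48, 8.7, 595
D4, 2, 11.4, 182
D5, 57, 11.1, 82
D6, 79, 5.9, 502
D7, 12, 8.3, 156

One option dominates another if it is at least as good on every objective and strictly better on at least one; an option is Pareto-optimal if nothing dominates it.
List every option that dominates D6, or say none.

none

D1: worse on time (9.0 vs 5.9).
D2: worse on time (8.3 vs 5.9).
D3: worse on time (8.7 vs 5.9).
D4: worse on time (11.4 vs 5.9).
D5: worse on time (11.1 vs 5.9).
D7: worse on time (8.3 vs 5.9).
No option dominates D6.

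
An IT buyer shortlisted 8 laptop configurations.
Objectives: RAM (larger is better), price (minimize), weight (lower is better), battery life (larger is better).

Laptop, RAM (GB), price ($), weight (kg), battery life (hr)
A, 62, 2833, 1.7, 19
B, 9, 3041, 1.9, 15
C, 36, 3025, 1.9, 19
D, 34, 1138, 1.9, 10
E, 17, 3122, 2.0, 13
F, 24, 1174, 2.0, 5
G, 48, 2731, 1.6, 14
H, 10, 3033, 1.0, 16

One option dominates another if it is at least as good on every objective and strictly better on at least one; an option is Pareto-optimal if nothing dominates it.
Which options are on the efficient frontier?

A, D, G, H

A: not dominated (best RAM).
B: dominated by A (RAM 62≥9, price 2833≤3041, weight 1.7≤1.9, battery life 19≥15).
C: dominated by A (RAM 62≥36, price 2833≤3025, weight 1.7≤1.9, battery life 19≥19).
D: not dominated (best price).
E: dominated by A (RAM 62≥17, price 2833≤3122, weight 1.7≤2.0, battery life 19≥13).
F: dominated by D (RAM 34≥24, price 1138≤1174, weight 1.9≤2.0, battery life 10≥5).
G: not dominated.
H: not dominated (best weight).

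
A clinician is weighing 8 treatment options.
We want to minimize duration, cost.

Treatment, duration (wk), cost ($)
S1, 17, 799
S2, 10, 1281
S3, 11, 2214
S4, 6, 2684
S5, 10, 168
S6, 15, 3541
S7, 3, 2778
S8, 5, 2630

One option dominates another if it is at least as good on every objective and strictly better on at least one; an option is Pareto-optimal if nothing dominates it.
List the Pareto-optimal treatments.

S5, S7, S8

S1: dominated by S5 (duration 10≤17, cost 168≤799).
S2: dominated by S5 (duration 10≤10, cost 168≤1281).
S3: dominated by S2 (duration 10≤11, cost 1281≤2214).
S4: dominated by S8 (duration 5≤6, cost 2630≤2684).
S5: not dominated (best cost).
S6: dominated by S2 (duration 10≤15, cost 1281≤3541).
S7: not dominated (best duration).
S8: not dominated.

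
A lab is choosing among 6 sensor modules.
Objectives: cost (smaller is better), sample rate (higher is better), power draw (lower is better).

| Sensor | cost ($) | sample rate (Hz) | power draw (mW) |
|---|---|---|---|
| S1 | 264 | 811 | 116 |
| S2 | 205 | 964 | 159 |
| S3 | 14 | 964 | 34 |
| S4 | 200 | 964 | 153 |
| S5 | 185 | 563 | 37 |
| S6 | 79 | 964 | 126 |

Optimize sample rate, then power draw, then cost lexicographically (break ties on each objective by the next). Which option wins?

First maximize sample rate: best is 964, kept {S2, S3, S4, S6}.
Then minimize power draw: best is 34, kept {S3}.

S3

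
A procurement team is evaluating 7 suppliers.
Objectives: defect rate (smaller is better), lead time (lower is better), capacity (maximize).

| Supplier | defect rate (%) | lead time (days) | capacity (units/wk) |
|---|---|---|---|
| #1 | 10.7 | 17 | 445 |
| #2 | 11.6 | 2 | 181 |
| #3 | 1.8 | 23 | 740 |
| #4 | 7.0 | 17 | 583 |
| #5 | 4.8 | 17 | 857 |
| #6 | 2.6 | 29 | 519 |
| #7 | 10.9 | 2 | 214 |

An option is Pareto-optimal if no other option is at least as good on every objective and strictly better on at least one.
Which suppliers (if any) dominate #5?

#1: worse on defect rate (10.7 vs 4.8).
#2: worse on defect rate (11.6 vs 4.8).
#3: worse on lead time (23 vs 17).
#4: worse on defect rate (7.0 vs 4.8).
#6: worse on lead time (29 vs 17).
#7: worse on defect rate (10.9 vs 4.8).
No option dominates #5.

none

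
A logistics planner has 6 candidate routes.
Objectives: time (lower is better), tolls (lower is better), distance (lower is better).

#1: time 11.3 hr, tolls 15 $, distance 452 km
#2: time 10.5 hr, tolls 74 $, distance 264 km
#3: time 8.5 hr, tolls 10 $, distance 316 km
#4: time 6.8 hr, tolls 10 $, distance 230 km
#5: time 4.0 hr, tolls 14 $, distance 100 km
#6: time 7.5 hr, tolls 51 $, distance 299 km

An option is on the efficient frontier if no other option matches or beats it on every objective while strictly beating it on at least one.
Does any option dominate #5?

No

#1: worse on time (11.3 vs 4.0).
#2: worse on time (10.5 vs 4.0).
#3: worse on time (8.5 vs 4.0).
#4: worse on time (6.8 vs 4.0).
#6: worse on time (7.5 vs 4.0).
No option is at least as good as #5 on every objective and strictly better on one.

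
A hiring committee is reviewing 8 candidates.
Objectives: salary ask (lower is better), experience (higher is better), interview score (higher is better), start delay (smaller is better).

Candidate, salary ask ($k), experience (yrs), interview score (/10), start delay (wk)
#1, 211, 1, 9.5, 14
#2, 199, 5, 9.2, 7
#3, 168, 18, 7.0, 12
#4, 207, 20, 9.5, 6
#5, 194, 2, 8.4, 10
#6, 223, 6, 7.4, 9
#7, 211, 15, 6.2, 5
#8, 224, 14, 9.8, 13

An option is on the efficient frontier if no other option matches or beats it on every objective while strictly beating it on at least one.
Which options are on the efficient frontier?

#2, #3, #4, #5, #7, #8

#1: dominated by #4 (salary ask 207≤211, experience 20≥1, interview score 9.5≥9.5, start delay 6≤14).
#2: not dominated.
#3: not dominated (best salary ask).
#4: not dominated (best experience).
#5: not dominated.
#6: dominated by #4 (salary ask 207≤223, experience 20≥6, interview score 9.5≥7.4, start delay 6≤9).
#7: not dominated (best start delay).
#8: not dominated (best interview score).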